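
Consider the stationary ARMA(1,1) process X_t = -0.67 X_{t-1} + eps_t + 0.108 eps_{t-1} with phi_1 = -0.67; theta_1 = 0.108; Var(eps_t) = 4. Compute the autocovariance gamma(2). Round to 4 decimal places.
\gamma(2) = 2.5352

Multiply the model equation by X_{t-k} and take expectations. With theta_0 = psi_0 = 1 and psi_j the MA(infinity) weights, this gives
  gamma(k) - sum_i phi_i gamma(k-i) = c_k,
  c_k = sigma^2 * sum_{j=k..q} theta_j psi_{j-k}   (c_k = 0 for k > q),
using gamma(-m) = gamma(m).
psi-weights needed (psi_j = theta_j + sum_i phi_i psi_{j-i}):
  psi_1 = theta_1 + phi_1 = 0.108 + (-0.67) = -0.562
Right-hand sides:
  c_0 = sigma^2 (1 + theta_1 psi_1) = 4 * (1 + (0.108)(-0.562)) = 4 * 0.939304 = 3.757216
  c_1 = sigma^2 theta_1 = 4 * (0.108) = 0.432
  c_2 = 0
Equations for k = 0 and k = 1 (AR order 1):
  gamma(0) = phi_1 gamma(1) + c_0
  gamma(1) = phi_1 gamma(0) + c_1
Substituting the second into the first: gamma(0) (1 - phi_1^2) = c_0 + phi_1 c_1, so
  gamma(0) = (c_0 + phi_1 c_1) / (1 - phi_1^2) = (3.757216 + (-0.67)(0.432)) / (1 - (-0.67)^2) = 3.467776 / 0.5511 = 6.292462.
  gamma(1) = phi_1 gamma(0) + c_1 = (-0.67)(6.292462) + (0.432) = -3.78395.
For k = 2 (> q): gamma(2) = phi_1 gamma(1) = (-0.67)(-3.78395) = 2.535246.
Therefore gamma(2) = 2.5352 (to 4 decimal places).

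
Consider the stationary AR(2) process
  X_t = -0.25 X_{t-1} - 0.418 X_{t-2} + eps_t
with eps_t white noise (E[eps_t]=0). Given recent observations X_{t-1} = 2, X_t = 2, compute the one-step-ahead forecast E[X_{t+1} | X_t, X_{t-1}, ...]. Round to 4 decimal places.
E[X_{t+1} \mid \mathcal F_t] = -1.3360

For an AR(p) model X_t = c + sum_i phi_i X_{t-i} + eps_t, the
one-step-ahead conditional mean is
  E[X_{t+1} | X_t, ...] = c + sum_i phi_i X_{t+1-i}.
Substitute known values:
  E[X_{t+1} | ...] = (-0.25) * (2) + (-0.418) * (2)
                   = -1.3360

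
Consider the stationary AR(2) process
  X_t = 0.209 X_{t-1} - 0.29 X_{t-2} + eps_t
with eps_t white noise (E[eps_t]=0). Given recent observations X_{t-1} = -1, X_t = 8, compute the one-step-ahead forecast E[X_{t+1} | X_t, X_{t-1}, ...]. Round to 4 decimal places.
E[X_{t+1} \mid \mathcal F_t] = 1.9620

For an AR(p) model X_t = c + sum_i phi_i X_{t-i} + eps_t, the
one-step-ahead conditional mean is
  E[X_{t+1} | X_t, ...] = c + sum_i phi_i X_{t+1-i}.
Substitute known values:
  E[X_{t+1} | ...] = (0.209) * (8) + (-0.29) * (-1)
                   = 1.9620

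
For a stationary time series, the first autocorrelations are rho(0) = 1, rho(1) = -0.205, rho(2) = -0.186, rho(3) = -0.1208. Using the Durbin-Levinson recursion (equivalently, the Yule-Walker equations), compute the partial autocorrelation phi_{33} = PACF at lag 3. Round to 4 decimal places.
\phi_{33} = -0.2399

The PACF at lag k is phi_{kk}, the last component of the solution
to the Yule-Walker system G_k phi = r_k where
  (G_k)_{ij} = rho(|i - j|), (r_k)_i = rho(i), i,j = 1..k.
Equivalently, Durbin-Levinson gives phi_{kk} iteratively:
  phi_{11} = rho(1)
  phi_{kk} = [rho(k) - sum_{j=1..k-1} phi_{k-1,j} rho(k-j)]
            / [1 - sum_{j=1..k-1} phi_{k-1,j} rho(j)],
  phi_{k,j} = phi_{k-1,j} - phi_{kk} phi_{k-1,k-j},  j = 1..k-1.
Step k = 1:
  phi_11 = rho(1) = -0.205.
Step k = 2:
  phi_22 = [rho(2) - phi_11 rho(1)] / [1 - phi_11 rho(1)] = [-0.186 - (-0.205)(-0.205)] / [1 - (-0.205)(-0.205)]
         = -0.228025 / 0.957975 = -0.238028.
  Update: phi_21 = phi_11 - phi_22 phi_11 = -0.205 - (-0.238028)(-0.205) = -0.253796.
Step k = 3:
  phi_33 = [rho(3) - phi_21 rho(2) - phi_22 rho(1)] / [1 - phi_21 rho(1) - phi_22 rho(2)]
    numerator   = -0.1208 - (-0.253796)(-0.186) - (-0.238028)(-0.205) = -0.21680178
    denominator = 1 - (-0.253796)(-0.205) - (-0.238028)(-0.186) = 0.90369864
  phi_33 = -0.21680178 / 0.90369864 = -0.2399.
Therefore phi_{33} = -0.2399.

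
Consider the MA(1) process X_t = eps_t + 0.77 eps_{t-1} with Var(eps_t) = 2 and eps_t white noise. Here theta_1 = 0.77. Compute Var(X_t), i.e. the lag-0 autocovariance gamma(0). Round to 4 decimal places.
\gamma(0) = 3.1858

For an MA(q) process X_t = eps_t + sum_i theta_i eps_{t-i} with
Var(eps_t) = sigma^2, the variance is
  gamma(0) = sigma^2 * (1 + sum_i theta_i^2).
  sum_i theta_i^2 = (0.77)^2 = 0.5929.
  gamma(0) = 2 * (1 + 0.5929) = 2 * 1.5929 = 3.1858.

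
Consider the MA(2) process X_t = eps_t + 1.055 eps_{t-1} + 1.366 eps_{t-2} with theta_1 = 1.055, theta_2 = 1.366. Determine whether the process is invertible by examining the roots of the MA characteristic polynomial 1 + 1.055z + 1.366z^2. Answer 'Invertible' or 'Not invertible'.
\text{Not invertible}

The MA(q) characteristic polynomial is P(z) = 1 + 1.055z + 1.366z^2.
Invertibility requires all roots to lie outside the unit circle, i.e. |z| > 1 for every root.
Set 1 + (1.055) z + (1.366) z^2 = 0, i.e. a z^2 + b z + c = 0 with a = 1.366, b = 1.055, c = 1.
Discriminant D = b^2 - 4ac = (1.055)^2 - 4*(1.366)*1 = 1.113025 - (5.464) = -4.350975.
D < 0, so the roots are the complex-conjugate pair z = (-b +/- i sqrt(-D)) / (2a) = -0.3862 +/- 0.7635i.
For a conjugate pair |z|^2 = z * conj(z) = (product of roots) = c/a = 1/(1.366) = 0.732064, so |z| = sqrt(0.732064) = 0.8556 for both roots.
Moduli of all roots: 0.8556, 0.8556.
All moduli strictly greater than 1? No.
Verdict: Not invertible.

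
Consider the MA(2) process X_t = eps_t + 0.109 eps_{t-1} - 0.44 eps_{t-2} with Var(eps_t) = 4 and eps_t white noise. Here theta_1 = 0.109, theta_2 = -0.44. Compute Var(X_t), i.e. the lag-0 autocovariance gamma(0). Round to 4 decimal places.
\gamma(0) = 4.8219

For an MA(q) process X_t = eps_t + sum_i theta_i eps_{t-i} with
Var(eps_t) = sigma^2, the variance is
  gamma(0) = sigma^2 * (1 + sum_i theta_i^2).
  sum_i theta_i^2 = (0.109)^2 + (-0.44)^2 = 0.011881 + 0.1936 = 0.205481.
  gamma(0) = 4 * (1 + 0.205481) = 4 * 1.205481 = 4.821924, which rounds to 4.8219.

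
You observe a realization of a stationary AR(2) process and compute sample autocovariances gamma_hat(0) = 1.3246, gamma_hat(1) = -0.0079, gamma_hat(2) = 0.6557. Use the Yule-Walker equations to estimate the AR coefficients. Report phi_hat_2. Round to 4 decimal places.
\hat\phi_{2} = 0.4950

The Yule-Walker equations for an AR(p) process read, in matrix form,
  Gamma_p phi = r_p,   with   (Gamma_p)_{ij} = gamma(|i - j|),
                       (r_p)_i = gamma(i),   i,j = 1..p.
Substitute the sample gammas (Toeplitz matrix and right-hand side of size 2):
  Gamma_p = [[1.3246, -0.0079], [-0.0079, 1.3246]]
  r_p     = [-0.0079, 0.6557]
Written out:
  1.3246 phi_1 - 0.0079 phi_2 = -0.0079
  -0.0079 phi_1 + 1.3246 phi_2 = 0.6557
Solve by Cramer's rule:
  det = gamma(0)^2 - gamma(1)^2 = (1.3246)^2 - (-0.0079)^2 = 1.75456516 - 0.00006241 = 1.75450275
  phi_hat_1 = [gamma(1) gamma(0) - gamma(1) gamma(2)] / det = [(-0.0079)(1.3246) - (-0.0079)(0.6557)] / 1.75450275 = -0.00528431 / 1.75450275 = -0.003
  phi_hat_2 = [gamma(0) gamma(2) - gamma(1)^2] / det = [(1.3246)(0.6557) - (-0.0079)^2] / 1.75450275 = 0.86847781 / 1.75450275 = 0.495
So phi_hat = [-0.0030, 0.4950].
Therefore phi_hat_2 = 0.4950.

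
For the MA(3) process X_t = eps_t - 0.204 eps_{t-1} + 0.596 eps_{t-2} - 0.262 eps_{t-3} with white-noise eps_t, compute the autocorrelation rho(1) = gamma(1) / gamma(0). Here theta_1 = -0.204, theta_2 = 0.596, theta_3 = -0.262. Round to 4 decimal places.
\rho(1) = -0.3287

For an MA(q) process with theta_0 = 1, the autocovariance is
  gamma(k) = sigma^2 * sum_{i=0..q-k} theta_i * theta_{i+k},
and rho(k) = gamma(k) / gamma(0). Sigma^2 cancels.
  numerator   = (1)*(-0.204) + (-0.204)*(0.596) + (0.596)*(-0.262) = -0.481736.
  denominator = (1)^2 + (-0.204)^2 + (0.596)^2 + (-0.262)^2 = 1.465476.
  rho(1) = -0.481736 / 1.465476 = -0.3287.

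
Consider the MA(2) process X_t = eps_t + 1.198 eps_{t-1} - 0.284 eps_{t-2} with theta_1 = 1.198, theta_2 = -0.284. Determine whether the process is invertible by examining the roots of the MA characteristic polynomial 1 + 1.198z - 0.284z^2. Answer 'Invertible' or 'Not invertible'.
\text{Not invertible}

The MA(q) characteristic polynomial is P(z) = 1 + 1.198z - 0.284z^2.
Invertibility requires all roots to lie outside the unit circle, i.e. |z| > 1 for every root.
Set 1 + (1.198) z + (-0.284) z^2 = 0, i.e. a z^2 + b z + c = 0 with a = -0.284, b = 1.198, c = 1.
Discriminant D = b^2 - 4ac = (1.198)^2 - 4*(-0.284)*1 = 1.435204 - (-1.136) = 2.571204.
D >= 0, so the roots are real: z = (-b +/- sqrt(D)) / (2a) = (-1.198 +/- 1.603497) / (-0.568).
  z_1 = (-1.198 + 1.603497) / (-0.568) = -0.7139,   |z_1| = 0.7139.
  z_2 = (-1.198 - 1.603497) / (-0.568) = 4.9322,   |z_2| = 4.9322.
Moduli of all roots: 0.7139, 4.9322.
All moduli strictly greater than 1? No.
Verdict: Not invertible.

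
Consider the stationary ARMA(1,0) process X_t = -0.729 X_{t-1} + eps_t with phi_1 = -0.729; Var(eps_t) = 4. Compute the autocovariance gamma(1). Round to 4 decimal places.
\gamma(1) = -6.2233

Multiply the model equation by X_{t-k} and take expectations. With theta_0 = psi_0 = 1 and psi_j the MA(infinity) weights, this gives
  gamma(k) - sum_i phi_i gamma(k-i) = c_k,
  c_k = sigma^2 * sum_{j=k..q} theta_j psi_{j-k}   (c_k = 0 for k > q),
using gamma(-m) = gamma(m).
Pure AR (q = 0): c_0 = sigma^2 = 4, c_k = 0 for k >= 1.
Equations for k = 0 and k = 1 (AR order 1):
  gamma(0) = phi_1 gamma(1) + c_0
  gamma(1) = phi_1 gamma(0) + c_1
Substituting the second into the first: gamma(0) (1 - phi_1^2) = c_0 + phi_1 c_1, so
  gamma(0) = c_0 / (1 - phi_1^2) = 4 / (1 - (-0.729)^2) = 4 / 0.468559 = 8.536812.
  gamma(1) = phi_1 gamma(0) = (-0.729)(8.536812) = -6.223336.
Therefore gamma(1) = -6.2233 (to 4 decimal places).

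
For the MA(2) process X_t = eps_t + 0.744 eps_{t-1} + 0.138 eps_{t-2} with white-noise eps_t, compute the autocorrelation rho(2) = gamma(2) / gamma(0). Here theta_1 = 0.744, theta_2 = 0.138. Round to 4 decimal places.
\rho(2) = 0.0878

For an MA(q) process with theta_0 = 1, the autocovariance is
  gamma(k) = sigma^2 * sum_{i=0..q-k} theta_i * theta_{i+k},
and rho(k) = gamma(k) / gamma(0). Sigma^2 cancels.
  numerator   = (1)*(0.138) = 0.138.
  denominator = (1)^2 + (0.744)^2 + (0.138)^2 = 1.57258.
  rho(2) = 0.138 / 1.57258 = 0.0878.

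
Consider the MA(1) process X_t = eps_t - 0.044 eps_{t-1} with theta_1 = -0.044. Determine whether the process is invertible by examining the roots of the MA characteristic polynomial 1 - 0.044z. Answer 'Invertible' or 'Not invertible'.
\text{Invertible}

The MA(q) characteristic polynomial is P(z) = 1 - 0.044z.
Invertibility requires all roots to lie outside the unit circle, i.e. |z| > 1 for every root.
This is linear in z: 1 + (-0.044) z = 0  =>  z = -1/(-0.044) = 22.727273,  |z| = 22.727273.
Moduli of all roots: 22.7273.
All moduli strictly greater than 1? Yes.
Verdict: Invertible.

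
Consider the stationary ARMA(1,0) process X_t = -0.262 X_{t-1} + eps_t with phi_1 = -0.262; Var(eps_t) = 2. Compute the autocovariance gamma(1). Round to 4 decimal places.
\gamma(1) = -0.5626

Multiply the model equation by X_{t-k} and take expectations. With theta_0 = psi_0 = 1 and psi_j the MA(infinity) weights, this gives
  gamma(k) - sum_i phi_i gamma(k-i) = c_k,
  c_k = sigma^2 * sum_{j=k..q} theta_j psi_{j-k}   (c_k = 0 for k > q),
using gamma(-m) = gamma(m).
Pure AR (q = 0): c_0 = sigma^2 = 2, c_k = 0 for k >= 1.
Equations for k = 0 and k = 1 (AR order 1):
  gamma(0) = phi_1 gamma(1) + c_0
  gamma(1) = phi_1 gamma(0) + c_1
Substituting the second into the first: gamma(0) (1 - phi_1^2) = c_0 + phi_1 c_1, so
  gamma(0) = c_0 / (1 - phi_1^2) = 2 / (1 - (-0.262)^2) = 2 / 0.931356 = 2.147407.
  gamma(1) = phi_1 gamma(0) = (-0.262)(2.147407) = -0.562621.
Therefore gamma(1) = -0.5626 (to 4 decimal places).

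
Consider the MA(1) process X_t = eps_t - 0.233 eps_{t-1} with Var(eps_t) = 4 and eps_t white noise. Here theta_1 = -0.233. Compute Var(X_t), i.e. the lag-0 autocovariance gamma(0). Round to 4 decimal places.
\gamma(0) = 4.2172

For an MA(q) process X_t = eps_t + sum_i theta_i eps_{t-i} with
Var(eps_t) = sigma^2, the variance is
  gamma(0) = sigma^2 * (1 + sum_i theta_i^2).
  sum_i theta_i^2 = (-0.233)^2 = 0.054289.
  gamma(0) = 4 * (1 + 0.054289) = 4 * 1.054289 = 4.217156, which rounds to 4.2172.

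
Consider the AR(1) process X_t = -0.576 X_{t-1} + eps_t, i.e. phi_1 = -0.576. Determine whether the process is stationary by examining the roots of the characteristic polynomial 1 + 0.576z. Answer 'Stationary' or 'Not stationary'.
\text{Stationary}

The AR(p) characteristic polynomial is P(z) = 1 + 0.576z.
Stationarity requires all roots to lie outside the unit circle, i.e. |z| > 1 for every root.
This is linear in z: 1 + (0.576) z = 0  =>  z = -1/(0.576) = -1.736111,  |z| = 1.736111.
Moduli of all roots: 1.7361.
All moduli strictly greater than 1? Yes.
Verdict: Stationary.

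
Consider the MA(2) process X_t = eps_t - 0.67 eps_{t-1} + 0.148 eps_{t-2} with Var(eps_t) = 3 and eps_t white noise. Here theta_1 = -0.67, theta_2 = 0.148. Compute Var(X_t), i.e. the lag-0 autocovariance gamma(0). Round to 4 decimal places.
\gamma(0) = 4.4124

For an MA(q) process X_t = eps_t + sum_i theta_i eps_{t-i} with
Var(eps_t) = sigma^2, the variance is
  gamma(0) = sigma^2 * (1 + sum_i theta_i^2).
  sum_i theta_i^2 = (-0.67)^2 + (0.148)^2 = 0.4489 + 0.021904 = 0.470804.
  gamma(0) = 3 * (1 + 0.470804) = 3 * 1.470804 = 4.412412, which rounds to 4.4124.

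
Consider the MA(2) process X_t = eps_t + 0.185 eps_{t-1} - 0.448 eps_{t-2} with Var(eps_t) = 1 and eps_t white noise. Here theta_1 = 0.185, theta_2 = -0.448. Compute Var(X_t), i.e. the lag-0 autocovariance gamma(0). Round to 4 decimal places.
\gamma(0) = 1.2349

For an MA(q) process X_t = eps_t + sum_i theta_i eps_{t-i} with
Var(eps_t) = sigma^2, the variance is
  gamma(0) = sigma^2 * (1 + sum_i theta_i^2).
  sum_i theta_i^2 = (0.185)^2 + (-0.448)^2 = 0.034225 + 0.200704 = 0.234929.
  gamma(0) = 1 * (1 + 0.234929) = 1 * 1.234929 = 1.234929, which rounds to 1.2349.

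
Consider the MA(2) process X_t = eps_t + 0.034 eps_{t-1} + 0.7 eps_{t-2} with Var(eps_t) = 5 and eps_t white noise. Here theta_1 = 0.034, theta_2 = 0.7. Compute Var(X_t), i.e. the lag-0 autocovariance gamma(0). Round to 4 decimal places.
\gamma(0) = 7.4558

For an MA(q) process X_t = eps_t + sum_i theta_i eps_{t-i} with
Var(eps_t) = sigma^2, the variance is
  gamma(0) = sigma^2 * (1 + sum_i theta_i^2).
  sum_i theta_i^2 = (0.034)^2 + (0.7)^2 = 0.001156 + 0.49 = 0.491156.
  gamma(0) = 5 * (1 + 0.491156) = 5 * 1.491156 = 7.45578, which rounds to 7.4558.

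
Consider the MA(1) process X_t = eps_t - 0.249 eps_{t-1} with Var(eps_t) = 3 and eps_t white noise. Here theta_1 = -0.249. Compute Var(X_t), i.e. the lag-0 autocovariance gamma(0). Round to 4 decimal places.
\gamma(0) = 3.1860

For an MA(q) process X_t = eps_t + sum_i theta_i eps_{t-i} with
Var(eps_t) = sigma^2, the variance is
  gamma(0) = sigma^2 * (1 + sum_i theta_i^2).
  sum_i theta_i^2 = (-0.249)^2 = 0.062001.
  gamma(0) = 3 * (1 + 0.062001) = 3 * 1.062001 = 3.186003, which rounds to 3.1860.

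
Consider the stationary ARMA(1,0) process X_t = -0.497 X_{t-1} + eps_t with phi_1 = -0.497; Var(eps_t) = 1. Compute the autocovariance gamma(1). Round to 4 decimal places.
\gamma(1) = -0.6600

Multiply the model equation by X_{t-k} and take expectations. With theta_0 = psi_0 = 1 and psi_j the MA(infinity) weights, this gives
  gamma(k) - sum_i phi_i gamma(k-i) = c_k,
  c_k = sigma^2 * sum_{j=k..q} theta_j psi_{j-k}   (c_k = 0 for k > q),
using gamma(-m) = gamma(m).
Pure AR (q = 0): c_0 = sigma^2 = 1, c_k = 0 for k >= 1.
Equations for k = 0 and k = 1 (AR order 1):
  gamma(0) = phi_1 gamma(1) + c_0
  gamma(1) = phi_1 gamma(0) + c_1
Substituting the second into the first: gamma(0) (1 - phi_1^2) = c_0 + phi_1 c_1, so
  gamma(0) = c_0 / (1 - phi_1^2) = 1 / (1 - (-0.497)^2) = 1 / 0.752991 = 1.328037.
  gamma(1) = phi_1 gamma(0) = (-0.497)(1.328037) = -0.660034.
Therefore gamma(1) = -0.6600 (to 4 decimal places).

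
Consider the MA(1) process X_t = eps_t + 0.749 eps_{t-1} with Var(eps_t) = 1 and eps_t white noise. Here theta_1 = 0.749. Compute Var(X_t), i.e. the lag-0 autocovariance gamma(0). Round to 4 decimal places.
\gamma(0) = 1.5610

For an MA(q) process X_t = eps_t + sum_i theta_i eps_{t-i} with
Var(eps_t) = sigma^2, the variance is
  gamma(0) = sigma^2 * (1 + sum_i theta_i^2).
  sum_i theta_i^2 = (0.749)^2 = 0.561001.
  gamma(0) = 1 * (1 + 0.561001) = 1 * 1.561001 = 1.561001, which rounds to 1.5610.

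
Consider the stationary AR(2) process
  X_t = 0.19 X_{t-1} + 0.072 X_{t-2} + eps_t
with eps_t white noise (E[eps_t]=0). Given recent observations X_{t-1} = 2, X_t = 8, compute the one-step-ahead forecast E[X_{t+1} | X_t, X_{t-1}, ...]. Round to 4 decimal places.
E[X_{t+1} \mid \mathcal F_t] = 1.6640

For an AR(p) model X_t = c + sum_i phi_i X_{t-i} + eps_t, the
one-step-ahead conditional mean is
  E[X_{t+1} | X_t, ...] = c + sum_i phi_i X_{t+1-i}.
Substitute known values:
  E[X_{t+1} | ...] = (0.19) * (8) + (0.072) * (2)
                   = 1.6640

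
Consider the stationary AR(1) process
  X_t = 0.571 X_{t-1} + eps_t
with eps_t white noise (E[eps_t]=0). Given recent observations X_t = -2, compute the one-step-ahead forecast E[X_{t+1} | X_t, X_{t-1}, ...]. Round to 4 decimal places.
E[X_{t+1} \mid \mathcal F_t] = -1.1420

For an AR(p) model X_t = c + sum_i phi_i X_{t-i} + eps_t, the
one-step-ahead conditional mean is
  E[X_{t+1} | X_t, ...] = c + sum_i phi_i X_{t+1-i}.
Substitute known values:
  E[X_{t+1} | ...] = (0.571) * (-2)
                   = -1.1420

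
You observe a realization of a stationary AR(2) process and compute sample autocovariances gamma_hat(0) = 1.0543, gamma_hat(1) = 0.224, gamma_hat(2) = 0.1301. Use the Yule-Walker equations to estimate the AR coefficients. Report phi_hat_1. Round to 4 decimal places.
\hat\phi_{1} = 0.1951

The Yule-Walker equations for an AR(p) process read, in matrix form,
  Gamma_p phi = r_p,   with   (Gamma_p)_{ij} = gamma(|i - j|),
                       (r_p)_i = gamma(i),   i,j = 1..p.
Substitute the sample gammas (Toeplitz matrix and right-hand side of size 2):
  Gamma_p = [[1.0543, 0.224], [0.224, 1.0543]]
  r_p     = [0.224, 0.1301]
Written out:
  1.0543 phi_1 + 0.224 phi_2 = 0.224
  0.224 phi_1 + 1.0543 phi_2 = 0.1301
Solve by Cramer's rule:
  det = gamma(0)^2 - gamma(1)^2 = (1.0543)^2 - (0.224)^2 = 1.11154849 - 0.050176 = 1.06137249
  phi_hat_1 = [gamma(1) gamma(0) - gamma(1) gamma(2)] / det = [(0.224)(1.0543) - (0.224)(0.1301)] / 1.06137249 = 0.2070208 / 1.06137249 = 0.1951
  phi_hat_2 = [gamma(0) gamma(2) - gamma(1)^2] / det = [(1.0543)(0.1301) - (0.224)^2] / 1.06137249 = 0.08698843 / 1.06137249 = 0.082
So phi_hat = [0.1951, 0.0820].
Therefore phi_hat_1 = 0.1951.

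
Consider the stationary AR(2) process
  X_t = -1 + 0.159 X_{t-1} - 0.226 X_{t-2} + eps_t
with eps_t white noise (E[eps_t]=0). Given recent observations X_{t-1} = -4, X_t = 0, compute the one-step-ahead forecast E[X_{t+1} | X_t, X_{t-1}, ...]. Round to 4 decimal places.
E[X_{t+1} \mid \mathcal F_t] = -0.0960

For an AR(p) model X_t = c + sum_i phi_i X_{t-i} + eps_t, the
one-step-ahead conditional mean is
  E[X_{t+1} | X_t, ...] = c + sum_i phi_i X_{t+1-i}.
Substitute known values:
  E[X_{t+1} | ...] = -1 + (0.159) * (0) + (-0.226) * (-4)
                   = -0.0960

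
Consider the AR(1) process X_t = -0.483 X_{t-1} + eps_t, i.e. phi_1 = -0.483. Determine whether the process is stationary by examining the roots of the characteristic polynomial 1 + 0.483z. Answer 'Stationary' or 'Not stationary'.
\text{Stationary}

The AR(p) characteristic polynomial is P(z) = 1 + 0.483z.
Stationarity requires all roots to lie outside the unit circle, i.e. |z| > 1 for every root.
This is linear in z: 1 + (0.483) z = 0  =>  z = -1/(0.483) = -2.070393,  |z| = 2.070393.
Moduli of all roots: 2.0704.
All moduli strictly greater than 1? Yes.
Verdict: Stationary.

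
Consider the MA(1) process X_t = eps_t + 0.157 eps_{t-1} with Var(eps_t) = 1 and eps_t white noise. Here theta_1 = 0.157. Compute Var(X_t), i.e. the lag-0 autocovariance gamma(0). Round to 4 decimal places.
\gamma(0) = 1.0246

For an MA(q) process X_t = eps_t + sum_i theta_i eps_{t-i} with
Var(eps_t) = sigma^2, the variance is
  gamma(0) = sigma^2 * (1 + sum_i theta_i^2).
  sum_i theta_i^2 = (0.157)^2 = 0.024649.
  gamma(0) = 1 * (1 + 0.024649) = 1 * 1.024649 = 1.024649, which rounds to 1.0246.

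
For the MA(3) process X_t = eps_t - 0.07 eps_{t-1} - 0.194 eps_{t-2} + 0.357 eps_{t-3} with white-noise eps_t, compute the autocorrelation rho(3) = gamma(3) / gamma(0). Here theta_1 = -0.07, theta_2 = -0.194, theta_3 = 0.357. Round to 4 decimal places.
\rho(3) = 0.3051

For an MA(q) process with theta_0 = 1, the autocovariance is
  gamma(k) = sigma^2 * sum_{i=0..q-k} theta_i * theta_{i+k},
and rho(k) = gamma(k) / gamma(0). Sigma^2 cancels.
  numerator   = (1)*(0.357) = 0.357.
  denominator = (1)^2 + (-0.07)^2 + (-0.194)^2 + (0.357)^2 = 1.169985.
  rho(3) = 0.357 / 1.169985 = 0.3051.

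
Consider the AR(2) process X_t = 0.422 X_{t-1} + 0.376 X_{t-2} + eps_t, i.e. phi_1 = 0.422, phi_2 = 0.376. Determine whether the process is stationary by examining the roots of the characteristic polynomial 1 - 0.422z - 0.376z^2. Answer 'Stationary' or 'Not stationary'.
\text{Stationary}

The AR(p) characteristic polynomial is P(z) = 1 - 0.422z - 0.376z^2.
Stationarity requires all roots to lie outside the unit circle, i.e. |z| > 1 for every root.
Set 1 + (-0.422) z + (-0.376) z^2 = 0, i.e. a z^2 + b z + c = 0 with a = -0.376, b = -0.422, c = 1.
Discriminant D = b^2 - 4ac = (-0.422)^2 - 4*(-0.376)*1 = 0.178084 - (-1.504) = 1.682084.
D >= 0, so the roots are real: z = (-b +/- sqrt(D)) / (2a) = (0.422 +/- 1.296952) / (-0.752).
  z_1 = (0.422 + 1.296952) / (-0.752) = -2.2858,   |z_1| = 2.2858.
  z_2 = (0.422 - 1.296952) / (-0.752) = 1.1635,   |z_2| = 1.1635.
Moduli of all roots: 2.2858, 1.1635.
All moduli strictly greater than 1? Yes.
Verdict: Stationary.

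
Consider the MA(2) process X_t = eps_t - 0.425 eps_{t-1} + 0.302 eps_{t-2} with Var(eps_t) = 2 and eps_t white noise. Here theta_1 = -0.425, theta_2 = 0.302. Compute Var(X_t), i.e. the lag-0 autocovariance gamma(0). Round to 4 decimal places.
\gamma(0) = 2.5437

For an MA(q) process X_t = eps_t + sum_i theta_i eps_{t-i} with
Var(eps_t) = sigma^2, the variance is
  gamma(0) = sigma^2 * (1 + sum_i theta_i^2).
  sum_i theta_i^2 = (-0.425)^2 + (0.302)^2 = 0.180625 + 0.091204 = 0.271829.
  gamma(0) = 2 * (1 + 0.271829) = 2 * 1.271829 = 2.543658, which rounds to 2.5437.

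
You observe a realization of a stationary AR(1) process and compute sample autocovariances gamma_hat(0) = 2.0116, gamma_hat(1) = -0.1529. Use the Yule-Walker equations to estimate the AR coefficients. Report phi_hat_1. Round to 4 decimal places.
\hat\phi_{1} = -0.0760

The Yule-Walker equations for an AR(p) process read, in matrix form,
  Gamma_p phi = r_p,   with   (Gamma_p)_{ij} = gamma(|i - j|),
                       (r_p)_i = gamma(i),   i,j = 1..p.
Substitute the sample gammas (Toeplitz matrix and right-hand side of size 1):
  Gamma_p = [[2.0116]]
  r_p     = [-0.1529]
With p = 1 this is the single equation gamma(0) phi_1 = gamma(1):
  phi_hat_1 = gamma(1) / gamma(0) = -0.1529 / 2.0116 = -0.0760.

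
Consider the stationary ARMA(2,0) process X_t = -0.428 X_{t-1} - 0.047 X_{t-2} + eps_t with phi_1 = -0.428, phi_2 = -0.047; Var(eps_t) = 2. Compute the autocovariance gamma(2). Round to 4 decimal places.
\gamma(2) = 0.3079

Multiply the model equation by X_{t-k} and take expectations. With theta_0 = psi_0 = 1 and psi_j the MA(infinity) weights, this gives
  gamma(k) - sum_i phi_i gamma(k-i) = c_k,
  c_k = sigma^2 * sum_{j=k..q} theta_j psi_{j-k}   (c_k = 0 for k > q),
using gamma(-m) = gamma(m).
Pure AR (q = 0): c_0 = sigma^2 = 2, c_k = 0 for k >= 1.
Equations for k = 0, 1, 2 (AR order 2, c_2 = 0):
  (E0) gamma(0) = phi_1 gamma(1) + phi_2 gamma(2) + c_0
  (E1) gamma(1) = phi_1 gamma(0) + phi_2 gamma(1) + c_1
  (E2) gamma(2) = phi_1 gamma(1) + phi_2 gamma(0)
From (E1): gamma(1) = A gamma(0) + B with
  A = phi_1 / (1 - phi_2) = -0.428 / 1.047 = -0.408787,   B = c_1 / (1 - phi_2) = 0 / 1.047 = 0.
Insert (E2) into (E0): gamma(0) (1 - phi_2^2) = phi_1 (1 + phi_2) gamma(1) + c_0.
  phi_1 (1 + phi_2) = (-0.428)(0.953) = -0.407884,   1 - phi_2^2 = 0.997791.
Replace gamma(1) by A gamma(0) + B and collect gamma(0):
  gamma(0) [0.997791 - (-0.407884)(-0.408787)] = c_0 = 2
  gamma(0) * 0.831053 = 2
  gamma(0) = 2 / 0.831053 = 2.406584.
  gamma(1) = A gamma(0) = (-0.408787)(2.406584) = -0.98378.
  gamma(2) = phi_1 gamma(1) + phi_2 gamma(0) = (-0.428)(-0.98378) + (-0.047)(2.406584) = 0.307949.
Therefore gamma(2) = 0.3079 (to 4 decimal places).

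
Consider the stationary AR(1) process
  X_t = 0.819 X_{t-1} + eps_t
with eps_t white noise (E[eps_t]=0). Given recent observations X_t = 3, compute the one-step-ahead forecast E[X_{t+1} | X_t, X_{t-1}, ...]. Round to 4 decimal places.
E[X_{t+1} \mid \mathcal F_t] = 2.4570

For an AR(p) model X_t = c + sum_i phi_i X_{t-i} + eps_t, the
one-step-ahead conditional mean is
  E[X_{t+1} | X_t, ...] = c + sum_i phi_i X_{t+1-i}.
Substitute known values:
  E[X_{t+1} | ...] = (0.819) * (3)
                   = 2.4570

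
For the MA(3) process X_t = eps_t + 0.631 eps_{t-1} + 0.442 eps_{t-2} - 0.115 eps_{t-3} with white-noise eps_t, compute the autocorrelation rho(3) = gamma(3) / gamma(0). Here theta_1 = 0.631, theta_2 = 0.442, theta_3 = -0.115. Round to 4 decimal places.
\rho(3) = -0.0716

For an MA(q) process with theta_0 = 1, the autocovariance is
  gamma(k) = sigma^2 * sum_{i=0..q-k} theta_i * theta_{i+k},
and rho(k) = gamma(k) / gamma(0). Sigma^2 cancels.
  numerator   = (1)*(-0.115) = -0.115.
  denominator = (1)^2 + (0.631)^2 + (0.442)^2 + (-0.115)^2 = 1.60675.
  rho(3) = -0.115 / 1.60675 = -0.0716.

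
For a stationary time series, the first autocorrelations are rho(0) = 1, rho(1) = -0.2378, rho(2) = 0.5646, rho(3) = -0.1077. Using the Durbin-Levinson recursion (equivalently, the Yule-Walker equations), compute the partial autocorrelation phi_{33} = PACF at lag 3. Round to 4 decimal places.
\phi_{33} = 0.1229

The PACF at lag k is phi_{kk}, the last component of the solution
to the Yule-Walker system G_k phi = r_k where
  (G_k)_{ij} = rho(|i - j|), (r_k)_i = rho(i), i,j = 1..k.
Equivalently, Durbin-Levinson gives phi_{kk} iteratively:
  phi_{11} = rho(1)
  phi_{kk} = [rho(k) - sum_{j=1..k-1} phi_{k-1,j} rho(k-j)]
            / [1 - sum_{j=1..k-1} phi_{k-1,j} rho(j)],
  phi_{k,j} = phi_{k-1,j} - phi_{kk} phi_{k-1,k-j},  j = 1..k-1.
Step k = 1:
  phi_11 = rho(1) = -0.2378.
Step k = 2:
  phi_22 = [rho(2) - phi_11 rho(1)] / [1 - phi_11 rho(1)] = [0.5646 - (-0.2378)(-0.2378)] / [1 - (-0.2378)(-0.2378)]
         = 0.50805116 / 0.94345116 = 0.538503.
  Update: phi_21 = phi_11 - phi_22 phi_11 = -0.2378 - (0.538503)(-0.2378) = -0.109744.
Step k = 3:
  phi_33 = [rho(3) - phi_21 rho(2) - phi_22 rho(1)] / [1 - phi_21 rho(1) - phi_22 rho(2)]
    numerator   = -0.1077 - (-0.109744)(0.5646) - (0.538503)(-0.2378) = 0.08231746
    denominator = 1 - (-0.109744)(-0.2378) - (0.538503)(0.5646) = 0.66986415
  phi_33 = 0.08231746 / 0.66986415 = 0.1229.
Therefore phi_{33} = 0.1229.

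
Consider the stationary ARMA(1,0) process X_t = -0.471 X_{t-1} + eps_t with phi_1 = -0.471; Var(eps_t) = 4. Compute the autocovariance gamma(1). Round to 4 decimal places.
\gamma(1) = -2.4211

Multiply the model equation by X_{t-k} and take expectations. With theta_0 = psi_0 = 1 and psi_j the MA(infinity) weights, this gives
  gamma(k) - sum_i phi_i gamma(k-i) = c_k,
  c_k = sigma^2 * sum_{j=k..q} theta_j psi_{j-k}   (c_k = 0 for k > q),
using gamma(-m) = gamma(m).
Pure AR (q = 0): c_0 = sigma^2 = 4, c_k = 0 for k >= 1.
Equations for k = 0 and k = 1 (AR order 1):
  gamma(0) = phi_1 gamma(1) + c_0
  gamma(1) = phi_1 gamma(0) + c_1
Substituting the second into the first: gamma(0) (1 - phi_1^2) = c_0 + phi_1 c_1, so
  gamma(0) = c_0 / (1 - phi_1^2) = 4 / (1 - (-0.471)^2) = 4 / 0.778159 = 5.140338.
  gamma(1) = phi_1 gamma(0) = (-0.471)(5.140338) = -2.421099.
Therefore gamma(1) = -2.4211 (to 4 decimal places).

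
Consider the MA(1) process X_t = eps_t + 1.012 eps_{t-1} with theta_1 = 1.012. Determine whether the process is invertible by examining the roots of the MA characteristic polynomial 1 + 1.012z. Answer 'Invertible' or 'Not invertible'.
\text{Not invertible}

The MA(q) characteristic polynomial is P(z) = 1 + 1.012z.
Invertibility requires all roots to lie outside the unit circle, i.e. |z| > 1 for every root.
This is linear in z: 1 + (1.012) z = 0  =>  z = -1/(1.012) = -0.988142,  |z| = 0.988142.
Moduli of all roots: 0.9881.
All moduli strictly greater than 1? No.
Verdict: Not invertible.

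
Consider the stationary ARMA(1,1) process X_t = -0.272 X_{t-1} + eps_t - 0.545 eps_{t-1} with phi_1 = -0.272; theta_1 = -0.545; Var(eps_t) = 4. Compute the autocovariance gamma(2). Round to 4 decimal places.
\gamma(2) = 1.1022

Multiply the model equation by X_{t-k} and take expectations. With theta_0 = psi_0 = 1 and psi_j the MA(infinity) weights, this gives
  gamma(k) - sum_i phi_i gamma(k-i) = c_k,
  c_k = sigma^2 * sum_{j=k..q} theta_j psi_{j-k}   (c_k = 0 for k > q),
using gamma(-m) = gamma(m).
psi-weights needed (psi_j = theta_j + sum_i phi_i psi_{j-i}):
  psi_1 = theta_1 + phi_1 = -0.545 + (-0.272) = -0.817
Right-hand sides:
  c_0 = sigma^2 (1 + theta_1 psi_1) = 4 * (1 + (-0.545)(-0.817)) = 4 * 1.445265 = 5.78106
  c_1 = sigma^2 theta_1 = 4 * (-0.545) = -2.18
  c_2 = 0
Equations for k = 0 and k = 1 (AR order 1):
  gamma(0) = phi_1 gamma(1) + c_0
  gamma(1) = phi_1 gamma(0) + c_1
Substituting the second into the first: gamma(0) (1 - phi_1^2) = c_0 + phi_1 c_1, so
  gamma(0) = (c_0 + phi_1 c_1) / (1 - phi_1^2) = (5.78106 + (-0.272)(-2.18)) / (1 - (-0.272)^2) = 6.37402 / 0.926016 = 6.883272.
  gamma(1) = phi_1 gamma(0) + c_1 = (-0.272)(6.883272) + (-2.18) = -4.05225.
For k = 2 (> q): gamma(2) = phi_1 gamma(1) = (-0.272)(-4.05225) = 1.102212.
Therefore gamma(2) = 1.1022 (to 4 decimal places).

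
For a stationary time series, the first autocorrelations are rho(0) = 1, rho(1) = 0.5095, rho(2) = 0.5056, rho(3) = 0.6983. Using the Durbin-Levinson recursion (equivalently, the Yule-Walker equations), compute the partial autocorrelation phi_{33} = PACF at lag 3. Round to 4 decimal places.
\phi_{33} = 0.5420

The PACF at lag k is phi_{kk}, the last component of the solution
to the Yule-Walker system G_k phi = r_k where
  (G_k)_{ij} = rho(|i - j|), (r_k)_i = rho(i), i,j = 1..k.
Equivalently, Durbin-Levinson gives phi_{kk} iteratively:
  phi_{11} = rho(1)
  phi_{kk} = [rho(k) - sum_{j=1..k-1} phi_{k-1,j} rho(k-j)]
            / [1 - sum_{j=1..k-1} phi_{k-1,j} rho(j)],
  phi_{k,j} = phi_{k-1,j} - phi_{kk} phi_{k-1,k-j},  j = 1..k-1.
Step k = 1:
  phi_11 = rho(1) = 0.5095.
Step k = 2:
  phi_22 = [rho(2) - phi_11 rho(1)] / [1 - phi_11 rho(1)] = [0.5056 - (0.5095)(0.5095)] / [1 - (0.5095)(0.5095)]
         = 0.24600975 / 0.74040975 = 0.332262.
  Update: phi_21 = phi_11 - phi_22 phi_11 = 0.5095 - (0.332262)(0.5095) = 0.340213.
Step k = 3:
  phi_33 = [rho(3) - phi_21 rho(2) - phi_22 rho(1)] / [1 - phi_21 rho(1) - phi_22 rho(2)]
    numerator   = 0.6983 - (0.340213)(0.5056) - (0.332262)(0.5095) = 0.35700116
    denominator = 1 - (0.340213)(0.5095) - (0.332262)(0.5056) = 0.65867015
  phi_33 = 0.35700116 / 0.65867015 = 0.542.
Therefore phi_{33} = 0.5420.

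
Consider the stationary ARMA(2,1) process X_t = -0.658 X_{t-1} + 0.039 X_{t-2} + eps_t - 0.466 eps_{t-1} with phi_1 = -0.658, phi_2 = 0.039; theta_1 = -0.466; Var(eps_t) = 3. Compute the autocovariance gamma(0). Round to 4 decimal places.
\gamma(0) = 10.4943

Multiply the model equation by X_{t-k} and take expectations. With theta_0 = psi_0 = 1 and psi_j the MA(infinity) weights, this gives
  gamma(k) - sum_i phi_i gamma(k-i) = c_k,
  c_k = sigma^2 * sum_{j=k..q} theta_j psi_{j-k}   (c_k = 0 for k > q),
using gamma(-m) = gamma(m).
psi-weights needed (psi_j = theta_j + sum_i phi_i psi_{j-i}):
  psi_1 = theta_1 + phi_1 = -0.466 + (-0.658) = -1.124
Right-hand sides:
  c_0 = sigma^2 (1 + theta_1 psi_1) = 3 * (1 + (-0.466)(-1.124)) = 3 * 1.523784 = 4.571352
  c_1 = sigma^2 theta_1 = 3 * (-0.466) = -1.398
  c_2 = 0
Equations for k = 0, 1, 2 (AR order 2, c_2 = 0):
  (E0) gamma(0) = phi_1 gamma(1) + phi_2 gamma(2) + c_0
  (E1) gamma(1) = phi_1 gamma(0) + phi_2 gamma(1) + c_1
  (E2) gamma(2) = phi_1 gamma(1) + phi_2 gamma(0)
From (E1): gamma(1) = A gamma(0) + B with
  A = phi_1 / (1 - phi_2) = -0.658 / 0.961 = -0.684703,   B = c_1 / (1 - phi_2) = -1.398 / 0.961 = -1.454735.
Insert (E2) into (E0): gamma(0) (1 - phi_2^2) = phi_1 (1 + phi_2) gamma(1) + c_0.
  phi_1 (1 + phi_2) = (-0.658)(1.039) = -0.683662,   1 - phi_2^2 = 0.998479.
Replace gamma(1) by A gamma(0) + B and collect gamma(0):
  gamma(0) [0.998479 - (-0.683662)(-0.684703)] = (-0.683662)(-1.454735) + 4.571352
  gamma(0) * 0.530373 = 5.565899
  gamma(0) = 5.565899 / 0.530373 = 10.494305.
Therefore gamma(0) = 10.4943 (to 4 decimal places).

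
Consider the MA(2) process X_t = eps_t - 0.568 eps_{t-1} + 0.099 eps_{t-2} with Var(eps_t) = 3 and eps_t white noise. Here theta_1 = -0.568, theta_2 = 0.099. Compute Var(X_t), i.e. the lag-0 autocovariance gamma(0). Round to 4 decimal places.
\gamma(0) = 3.9973

For an MA(q) process X_t = eps_t + sum_i theta_i eps_{t-i} with
Var(eps_t) = sigma^2, the variance is
  gamma(0) = sigma^2 * (1 + sum_i theta_i^2).
  sum_i theta_i^2 = (-0.568)^2 + (0.099)^2 = 0.322624 + 0.009801 = 0.332425.
  gamma(0) = 3 * (1 + 0.332425) = 3 * 1.332425 = 3.997275, which rounds to 3.9973.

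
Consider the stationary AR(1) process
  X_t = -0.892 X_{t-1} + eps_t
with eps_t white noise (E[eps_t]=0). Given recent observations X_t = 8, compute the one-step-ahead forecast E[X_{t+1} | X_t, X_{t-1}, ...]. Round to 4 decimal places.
E[X_{t+1} \mid \mathcal F_t] = -7.1360

For an AR(p) model X_t = c + sum_i phi_i X_{t-i} + eps_t, the
one-step-ahead conditional mean is
  E[X_{t+1} | X_t, ...] = c + sum_i phi_i X_{t+1-i}.
Substitute known values:
  E[X_{t+1} | ...] = (-0.892) * (8)
                   = -7.1360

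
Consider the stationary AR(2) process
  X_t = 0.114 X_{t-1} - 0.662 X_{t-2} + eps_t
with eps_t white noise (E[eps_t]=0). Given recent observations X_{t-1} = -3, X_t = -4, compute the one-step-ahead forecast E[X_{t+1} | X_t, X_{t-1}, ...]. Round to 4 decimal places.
E[X_{t+1} \mid \mathcal F_t] = 1.5300

For an AR(p) model X_t = c + sum_i phi_i X_{t-i} + eps_t, the
one-step-ahead conditional mean is
  E[X_{t+1} | X_t, ...] = c + sum_i phi_i X_{t+1-i}.
Substitute known values:
  E[X_{t+1} | ...] = (0.114) * (-4) + (-0.662) * (-3)
                   = 1.5300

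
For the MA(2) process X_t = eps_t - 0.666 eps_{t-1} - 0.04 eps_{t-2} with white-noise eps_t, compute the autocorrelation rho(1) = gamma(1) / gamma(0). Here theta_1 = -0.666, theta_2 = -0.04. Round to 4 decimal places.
\rho(1) = -0.4424

For an MA(q) process with theta_0 = 1, the autocovariance is
  gamma(k) = sigma^2 * sum_{i=0..q-k} theta_i * theta_{i+k},
and rho(k) = gamma(k) / gamma(0). Sigma^2 cancels.
  numerator   = (1)*(-0.666) + (-0.666)*(-0.04) = -0.63936.
  denominator = (1)^2 + (-0.666)^2 + (-0.04)^2 = 1.445156.
  rho(1) = -0.63936 / 1.445156 = -0.4424.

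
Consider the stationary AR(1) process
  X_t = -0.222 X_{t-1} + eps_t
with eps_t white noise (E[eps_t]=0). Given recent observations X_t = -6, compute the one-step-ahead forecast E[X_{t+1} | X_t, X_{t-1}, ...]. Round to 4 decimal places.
E[X_{t+1} \mid \mathcal F_t] = 1.3320

For an AR(p) model X_t = c + sum_i phi_i X_{t-i} + eps_t, the
one-step-ahead conditional mean is
  E[X_{t+1} | X_t, ...] = c + sum_i phi_i X_{t+1-i}.
Substitute known values:
  E[X_{t+1} | ...] = (-0.222) * (-6)
                   = 1.3320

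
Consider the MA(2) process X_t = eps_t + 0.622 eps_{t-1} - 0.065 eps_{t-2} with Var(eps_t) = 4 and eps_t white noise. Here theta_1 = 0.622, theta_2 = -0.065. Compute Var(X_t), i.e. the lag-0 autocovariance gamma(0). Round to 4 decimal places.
\gamma(0) = 5.5644

For an MA(q) process X_t = eps_t + sum_i theta_i eps_{t-i} with
Var(eps_t) = sigma^2, the variance is
  gamma(0) = sigma^2 * (1 + sum_i theta_i^2).
  sum_i theta_i^2 = (0.622)^2 + (-0.065)^2 = 0.386884 + 0.004225 = 0.391109.
  gamma(0) = 4 * (1 + 0.391109) = 4 * 1.391109 = 5.564436, which rounds to 5.5644.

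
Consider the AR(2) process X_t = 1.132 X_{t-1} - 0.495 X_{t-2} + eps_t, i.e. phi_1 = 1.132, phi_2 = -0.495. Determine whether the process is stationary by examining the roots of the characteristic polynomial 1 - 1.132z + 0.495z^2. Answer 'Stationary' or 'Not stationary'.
\text{Stationary}

The AR(p) characteristic polynomial is P(z) = 1 - 1.132z + 0.495z^2.
Stationarity requires all roots to lie outside the unit circle, i.e. |z| > 1 for every root.
Set 1 + (-1.132) z + (0.495) z^2 = 0, i.e. a z^2 + b z + c = 0 with a = 0.495, b = -1.132, c = 1.
Discriminant D = b^2 - 4ac = (-1.132)^2 - 4*(0.495)*1 = 1.281424 - (1.98) = -0.698576.
D < 0, so the roots are the complex-conjugate pair z = (-b +/- i sqrt(-D)) / (2a) = 1.1434 +/- 0.8443i.
For a conjugate pair |z|^2 = z * conj(z) = (product of roots) = c/a = 1/(0.495) = 2.020202, so |z| = sqrt(2.020202) = 1.4213 for both roots.
Moduli of all roots: 1.4213, 1.4213.
All moduli strictly greater than 1? Yes.
Verdict: Stationary.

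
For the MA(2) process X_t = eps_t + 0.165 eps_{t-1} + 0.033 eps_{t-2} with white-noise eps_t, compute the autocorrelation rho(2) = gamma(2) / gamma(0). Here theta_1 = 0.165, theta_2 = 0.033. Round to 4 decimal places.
\rho(2) = 0.0321

For an MA(q) process with theta_0 = 1, the autocovariance is
  gamma(k) = sigma^2 * sum_{i=0..q-k} theta_i * theta_{i+k},
and rho(k) = gamma(k) / gamma(0). Sigma^2 cancels.
  numerator   = (1)*(0.033) = 0.033.
  denominator = (1)^2 + (0.165)^2 + (0.033)^2 = 1.028314.
  rho(2) = 0.033 / 1.028314 = 0.0321.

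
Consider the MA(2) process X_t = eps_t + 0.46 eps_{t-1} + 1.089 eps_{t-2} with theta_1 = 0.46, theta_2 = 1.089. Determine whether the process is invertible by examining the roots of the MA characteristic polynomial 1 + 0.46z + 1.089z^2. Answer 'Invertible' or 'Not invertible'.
\text{Not invertible}

The MA(q) characteristic polynomial is P(z) = 1 + 0.46z + 1.089z^2.
Invertibility requires all roots to lie outside the unit circle, i.e. |z| > 1 for every root.
Set 1 + (0.46) z + (1.089) z^2 = 0, i.e. a z^2 + b z + c = 0 with a = 1.089, b = 0.46, c = 1.
Discriminant D = b^2 - 4ac = (0.46)^2 - 4*(1.089)*1 = 0.2116 - (4.356) = -4.1444.
D < 0, so the roots are the complex-conjugate pair z = (-b +/- i sqrt(-D)) / (2a) = -0.2112 +/- 0.9347i.
For a conjugate pair |z|^2 = z * conj(z) = (product of roots) = c/a = 1/(1.089) = 0.918274, so |z| = sqrt(0.918274) = 0.9583 for both roots.
Moduli of all roots: 0.9583, 0.9583.
All moduli strictly greater than 1? No.
Verdict: Not invertible.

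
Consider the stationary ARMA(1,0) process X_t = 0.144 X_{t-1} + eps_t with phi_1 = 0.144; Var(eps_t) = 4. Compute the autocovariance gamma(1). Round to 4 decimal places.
\gamma(1) = 0.5882

Multiply the model equation by X_{t-k} and take expectations. With theta_0 = psi_0 = 1 and psi_j the MA(infinity) weights, this gives
  gamma(k) - sum_i phi_i gamma(k-i) = c_k,
  c_k = sigma^2 * sum_{j=k..q} theta_j psi_{j-k}   (c_k = 0 for k > q),
using gamma(-m) = gamma(m).
Pure AR (q = 0): c_0 = sigma^2 = 4, c_k = 0 for k >= 1.
Equations for k = 0 and k = 1 (AR order 1):
  gamma(0) = phi_1 gamma(1) + c_0
  gamma(1) = phi_1 gamma(0) + c_1
Substituting the second into the first: gamma(0) (1 - phi_1^2) = c_0 + phi_1 c_1, so
  gamma(0) = c_0 / (1 - phi_1^2) = 4 / (1 - (0.144)^2) = 4 / 0.979264 = 4.0847.
  gamma(1) = phi_1 gamma(0) = (0.144)(4.0847) = 0.588197.
Therefore gamma(1) = 0.5882 (to 4 decimal places).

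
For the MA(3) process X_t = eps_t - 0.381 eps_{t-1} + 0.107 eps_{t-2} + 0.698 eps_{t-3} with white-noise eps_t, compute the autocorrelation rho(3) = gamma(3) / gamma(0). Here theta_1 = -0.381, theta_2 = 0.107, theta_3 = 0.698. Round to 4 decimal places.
\rho(3) = 0.4246

For an MA(q) process with theta_0 = 1, the autocovariance is
  gamma(k) = sigma^2 * sum_{i=0..q-k} theta_i * theta_{i+k},
and rho(k) = gamma(k) / gamma(0). Sigma^2 cancels.
  numerator   = (1)*(0.698) = 0.698.
  denominator = (1)^2 + (-0.381)^2 + (0.107)^2 + (0.698)^2 = 1.643814.
  rho(3) = 0.698 / 1.643814 = 0.4246.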